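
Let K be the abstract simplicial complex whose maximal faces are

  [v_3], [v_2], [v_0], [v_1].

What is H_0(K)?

Fix the vertex order v_0 < v_1 < v_2 < v_3 and write every simplex with vertices in increasing order. Then dim K = 0 and the simplices of K are:

  0-simplices (4): [v_0], [v_1], [v_2], [v_3]

giving chain groups C_0 ≅ Z^4.

From H_k ≅ ker(∂_k) / im(∂_{k+1}) we obtain:

  H_0: rank C_0 − rank ∂_1 = 4 − 0 = 4, and there is no ∂_1, so H_0 = Z^4.

(K is a triangulation of a set of 4 points.)

H_0 = Z^4.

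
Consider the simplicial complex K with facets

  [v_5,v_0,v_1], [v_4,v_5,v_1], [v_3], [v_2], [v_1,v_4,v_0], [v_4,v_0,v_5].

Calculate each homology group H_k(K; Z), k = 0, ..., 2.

Fix the vertex order v_0 < v_1 < v_2 < v_3 < v_4 < v_5 and write every simplex with vertices in increasing order. Then dim K = 2 and the simplices of K are:

  0-simplices (6): [v_0], [v_1], [v_2], [v_3], [v_4], [v_5]
  1-simplices (6): [v_0,v_1], [v_0,v_4], [v_0,v_5], [v_1,v_4], [v_1,v_5], [v_4,v_5]
  2-simplices (4): [v_0,v_1,v_4], [v_0,v_1,v_5], [v_0,v_4,v_5], [v_1,v_4,v_5]

giving chain groups C_0 ≅ Z^6, C_1 ≅ Z^6, C_2 ≅ Z^4.

∂_1: C_1 → C_0 maps an edge to its endpoints' difference, ∂[p,q] = q − p. For instance
  ∂[v_0,v_1] = [v_1] − [v_0].
This gives a 6×6 integer matrix of rank 3; reducing to Smith normal form yields diagonal entries (1,1,1).

The boundary map ∂_2: C_2 → C_1 sends each 2-simplex [p,q,r] to [q,r] − [p,r] + [p,q]. For instance
  ∂[v_0,v_4,v_5] = [v_4,v_5] − [v_0,v_5] + [v_0,v_4],
  ∂[v_0,v_1,v_4] = [v_1,v_4] − [v_0,v_4] + [v_0,v_1].
The 6×4 boundary matrix has rank 3 and Smith normal form diag(1,1,1).

Computing H_k = (kernel of ∂_k) / (image of ∂_{k+1}):

  H_0: rank C_0 − rank ∂_1 = 6 − 3 = 3, and the invariant factors of ∂_1 are all 1, so H_0 ≅ Z^3.
  H_1: rank ker ∂_1 − rank ∂_2 = (6 − 3) − 3 = 0, and the invariant factors of ∂_2 are all 1, so H_1 ≅ 0.
  H_2: rank ker ∂_2 − rank ∂_3 = (4 − 3) − 0 = 1, and there is no ∂_3, so H_2 ≅ Z.

(K is a triangulation of the disjoint union of the 2-sphere S^2 and a set of 2 points.)

H_0 = Z^3,  H_1 = 0,  H_2 = Z.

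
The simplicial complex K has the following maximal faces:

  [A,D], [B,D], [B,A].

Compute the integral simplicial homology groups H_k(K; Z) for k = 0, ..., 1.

H_0 = Z,  H_1 = Z.

Fix the vertex order A < B < D and write every simplex with vertices in increasing order. Then dim K = 1 and the simplices of K are:

  0-simplices (3): A, B, D
  1-simplices (3): AB, AD, BD

giving chain groups C_0 ≅ Z^3, C_1 ≅ Z^3.

The boundary map ∂_1: C_1 → C_0 sends each edge [p,q] (with p < q) to q − p. For instance
  ∂AB = B − A.
This gives a 3×3 integer matrix of rank 2; reducing to Smith normal form yields diagonal entries (1,1).

From H_k ≅ ker(∂_k) / im(∂_{k+1}) we obtain:

  H_0: rank C_0 − rank ∂_1 = 3 − 2 = 1, and the invariant factors of ∂_1 are all 1, so H_0 ≅ Z.
  H_1: rank ker ∂_1 − rank ∂_2 = (3 − 2) − 0 = 1, and there is no ∂_2, so H_1 ≅ Z.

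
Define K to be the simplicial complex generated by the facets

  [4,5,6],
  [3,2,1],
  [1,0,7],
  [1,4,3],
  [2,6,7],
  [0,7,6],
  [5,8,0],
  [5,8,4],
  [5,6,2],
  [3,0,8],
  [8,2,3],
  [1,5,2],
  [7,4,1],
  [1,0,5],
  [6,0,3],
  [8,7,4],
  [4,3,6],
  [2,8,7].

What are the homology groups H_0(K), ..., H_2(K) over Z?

H_0 ≅ Z,  H_1 ≅ Z^2,  H_2 ≅ Z.

Order the vertices as 0 < 1 < 2 < 3 < 4 < 5 < 6 < 7 < 8. Listing each simplex with vertices in this order, K has dimension 2 with simplices:

  0-simplices (9): [0], [1], [2], [3], [4], [5], [6], [7], [8]
  1-simplices (27): (27 of them)
  2-simplices (18): [0,1,5], [0,1,7], [0,3,6], [0,3,8], [0,5,8], [0,6,7], [1,2,3], [1,2,5], [1,3,4], [1,4,7], [2,3,8], [2,5,6], [2,6,7], [2,7,8], [3,4,6], [4,5,6], [4,5,8], [4,7,8]

Hence C_0 ≅ Z^9, C_1 ≅ Z^27, C_2 ≅ Z^18.

The boundary map ∂_1: C_1 → C_0 is given by ∂[p,q] = [q] − [p].
This gives a 9×27 integer matrix of rank 8; reducing to Smith normal form yields diagonal entries (1,1,1,1,1,1,1,1).

∂_2: C_2 → C_1 acts by ∂[p,q,r] = [q,r] − [p,r] + [p,q]. For instance
  ∂[1,2,3] = [2,3] − [1,3] + [1,2],
  ∂[4,5,8] = [5,8] − [4,8] + [4,5].
This gives a 27×18 integer matrix of rank 17; reducing to Smith normal form yields diagonal entries (1,1,1,1,1,1,1,1,1,1,1,1,1,1,1,1,1).

Now H_k = ker ∂_k / im ∂_{k+1}, so:

  H_0: rank C_0 − rank ∂_1 = 9 − 8 = 1, and the invariant factors of ∂_1 are all 1, so H_0 ≅ Z.
  H_1: rank ker ∂_1 − rank ∂_2 = (27 − 8) − 17 = 2, and the invariant factors of ∂_2 are all 1, so H_1 ≅ Z^2.
  H_2: rank ker ∂_2 − rank ∂_3 = (18 − 17) − 0 = 1, and there is no ∂_3, so H_2 ≅ Z.

(K is a triangulation of the torus T^2.)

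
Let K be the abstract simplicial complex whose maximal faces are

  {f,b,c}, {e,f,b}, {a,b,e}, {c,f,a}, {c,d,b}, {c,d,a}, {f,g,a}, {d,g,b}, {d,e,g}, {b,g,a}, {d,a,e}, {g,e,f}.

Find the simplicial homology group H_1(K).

H_1 = Z/2.

We work with the vertex ordering a < b < c < d < e < f < g. The simplices of K, each written with vertices in increasing order, are:

  0-simplices (7): a, b, c, d, e, f, g
  1-simplices (18): ab, ac, ad, ae, af, ag, bc, bd, be, bf, bg, cd, cf, de, dg, ef, eg, fg
  2-simplices (12): abe, abg, acd, acf, ade, afg, bcd, bcf, bdg, bef, deg, efg

Hence C_0 ≅ Z^7, C_1 ≅ Z^18, C_2 ≅ Z^12.

Boundary ∂_1: C_1 → C_0 is given by ∂[p,q] = [q] − [p].
This gives a 7×18 integer matrix of rank 6; reducing to Smith normal form yields diagonal entries (1,1,1,1,1,1).

Boundary ∂_2: C_2 → C_1 acts by ∂[p,q,r] = [q,r] − [p,r] + [p,q]. For instance
  ∂bcd = cd − bd + bc,
  ∂acd = cd − ad + ac.
The resulting 18×12 matrix has rank 12, and its Smith normal form has invariant factors (1,1,1,1,1,1,1,1,1,1,1,2).

Reading off H_k = ker ∂_k / im ∂_{k+1}:

  H_1: rank ker ∂_1 − rank ∂_2 = (18 − 6) − 12 = 0, and ∂_2 has invariant factor 2 > 1, so H_1 ≅ Z/2.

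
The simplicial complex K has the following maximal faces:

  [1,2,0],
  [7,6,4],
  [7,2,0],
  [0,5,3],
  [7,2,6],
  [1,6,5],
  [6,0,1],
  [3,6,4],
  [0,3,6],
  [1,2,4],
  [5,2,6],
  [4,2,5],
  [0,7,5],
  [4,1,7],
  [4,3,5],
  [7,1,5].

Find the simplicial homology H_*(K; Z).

H_0 = Z,  H_1 = Z^2,  H_2 = Z.

Fix the vertex order 0 < 1 < 2 < 3 < 4 < 5 < 6 < 7 and write every simplex with vertices in increasing order. Then dim K = 2 and the simplices of K are:

  0-simplices (8): [0], [1], [2], [3], [4], [5], [6], [7]
  1-simplices (24): (24 of them)
  2-simplices (16): [0,1,2], [0,1,6], [0,2,7], [0,3,5], [0,3,6], [0,5,7], [1,2,4], [1,4,7], [1,5,6], [1,5,7], [2,4,5], [2,5,6], [2,6,7], [3,4,5], [3,4,6], [4,6,7]

so the chain groups are C_0 ≅ Z^8, C_1 ≅ Z^24, C_2 ≅ Z^16.

∂_1: C_1 → C_0 is given by ∂[p,q] = [q] − [p].
This gives a 8×24 integer matrix of rank 7; reducing to Smith normal form yields diagonal entries (1,1,1,1,1,1,1).

Boundary ∂_2: C_2 → C_1 sends each 2-simplex [p,q,r] to [q,r] − [p,r] + [p,q]. For instance
  ∂[2,5,6] = [5,6] − [2,6] + [2,5],
  ∂[2,4,5] = [4,5] − [2,5] + [2,4].
The 24×16 boundary matrix has rank 15 and Smith normal form diag(1,1,1,1,1,1,1,1,1,1,1,1,1,1,1).

Reading off H_k = ker ∂_k / im ∂_{k+1}:

  H_0: rank C_0 − rank ∂_1 = 8 − 7 = 1, and the invariant factors of ∂_1 are all 1, so H_0 = Z.
  H_1: rank ker ∂_1 − rank ∂_2 = (24 − 7) − 15 = 2, and the invariant factors of ∂_2 are all 1, so H_1 = Z^2.
  H_2: rank ker ∂_2 − rank ∂_3 = (16 − 15) − 0 = 1, and there is no ∂_3, so H_2 = Z.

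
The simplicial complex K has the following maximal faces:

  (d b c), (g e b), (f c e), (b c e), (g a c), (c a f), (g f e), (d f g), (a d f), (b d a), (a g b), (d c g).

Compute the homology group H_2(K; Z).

H_2 ≅ 0.

K has 7 vertices, 18 edges, 12 triangles.
rank ∂_2 = 12, rank ∂_3 = 0 ⇒ b_2 = 12 − 12 − 0 = 0. So H_2 = 0.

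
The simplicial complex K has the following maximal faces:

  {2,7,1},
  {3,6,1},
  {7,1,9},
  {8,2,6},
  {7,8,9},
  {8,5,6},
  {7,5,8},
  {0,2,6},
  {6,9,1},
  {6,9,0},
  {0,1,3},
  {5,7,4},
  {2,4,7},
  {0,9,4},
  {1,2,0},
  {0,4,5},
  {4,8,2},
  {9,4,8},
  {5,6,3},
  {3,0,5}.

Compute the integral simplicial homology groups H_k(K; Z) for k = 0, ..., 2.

H_0 ≅ Z,  H_1 ≅ Z ⊕ Z/2,  H_2 = 0.

We work with the vertex ordering 0 < 1 < 2 < 3 < 4 < 5 < 6 < 7 < 8 < 9. The simplices of K, each written with vertices in increasing order, are:

  0-simplices (10): [0], [1], [2], [3], [4], [5], [6], [7], [8], [9]
  1-simplices (30): (30 of them)
  2-simplices (20): (20 of them)

Hence C_0 ≅ Z^10, C_1 ≅ Z^30, C_2 ≅ Z^20.

Boundary ∂_1: C_1 → C_0 maps an edge to its endpoints' difference, ∂[p,q] = q − p.
As a 10×30 matrix over Z this has rank 9, with invariant factors (1,1,1,1,1,1,1,1,1).

∂_2: C_2 → C_1 sends each 2-simplex [p,q,r] to [q,r] − [p,r] + [p,q]. For instance
  ∂[1,7,9] = [7,9] − [1,9] + [1,7],
  ∂[7,8,9] = [8,9] − [7,9] + [7,8].
This gives a 30×20 integer matrix of rank 20; reducing to Smith normal form yields diagonal entries (1,1,1,1,1,1,1,1,1,1,1,1,1,1,1,1,1,1,1,2).

Computing H_k = (kernel of ∂_k) / (image of ∂_{k+1}):

  H_0: rank C_0 − rank ∂_1 = 10 − 9 = 1, and the invariant factors of ∂_1 are all 1, so H_0 = Z.
  H_1: rank ker ∂_1 − rank ∂_2 = (30 − 9) − 20 = 1, and ∂_2 has invariant factor 2 > 1, so H_1 = Z ⊕ Z/2.
  H_2: rank ker ∂_2 − rank ∂_3 = (20 − 20) − 0 = 0, and there is no ∂_3, so H_2 = 0.

As a check, the Euler characteristic is 10 − 30 + 20 = 0, which agrees with 1 − 1 + 0 = 0.
(K is a triangulation of the Klein bottle.)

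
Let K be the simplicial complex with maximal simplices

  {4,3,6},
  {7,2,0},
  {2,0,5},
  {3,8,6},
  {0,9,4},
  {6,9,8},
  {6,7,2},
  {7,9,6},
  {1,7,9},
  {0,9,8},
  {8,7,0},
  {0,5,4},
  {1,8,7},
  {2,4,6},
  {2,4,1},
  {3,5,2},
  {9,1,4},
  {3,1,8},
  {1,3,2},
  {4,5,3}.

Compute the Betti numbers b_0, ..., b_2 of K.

b_0 = 1, b_1 = 1, b_2 = 0.

Fix the vertex order 0 < 1 < 2 < 3 < 4 < 5 < 6 < 7 < 8 < 9 and write every simplex with vertices in increasing order. Then dim K = 2 and the simplices of K are:

  0-simplices (10): [0], [1], [2], [3], [4], [5], [6], [7], [8], [9]
  1-simplices (30): (30 of them)
  2-simplices (20): (20 of them)

so the chain groups are C_0 ≅ Z^10, C_1 ≅ Z^30, C_2 ≅ Z^20.

The boundary map ∂_1: C_1 → C_0 sends each edge [p,q] (with p < q) to q − p.
The 10×30 boundary matrix has rank 9 and Smith normal form diag(1,1,1,1,1,1,1,1,1).

Boundary ∂_2: C_2 → C_1 maps a triangle to the signed sum of its edges. For instance
  ∂[3,6,8] = [6,8] − [3,8] + [3,6],
  ∂[3,4,5] = [4,5] − [3,5] + [3,4].
As a 30×20 matrix over Z this has rank 20, with invariant factors (1,1,1,1,1,1,1,1,1,1,1,1,1,1,1,1,1,1,1,2).

Reading off H_k = ker ∂_k / im ∂_{k+1}:

  H_0: rank C_0 − rank ∂_1 = 10 − 9 = 1, and the invariant factors of ∂_1 are all 1, so H_0 = Z.
  H_1: rank ker ∂_1 − rank ∂_2 = (30 − 9) − 20 = 1, and ∂_2 has invariant factor 2 > 1, so H_1 = Z ⊕ Z/2.
  H_2: rank ker ∂_2 − rank ∂_3 = (20 − 20) − 0 = 0, and there is no ∂_3, so H_2 = 0.

As a check, the Euler characteristic is 10 − 30 + 20 = 0, which agrees with 1 − 1 + 0 = 0.

Hence the Betti numbers are b_0 = 1, b_1 = 1, b_2 = 0.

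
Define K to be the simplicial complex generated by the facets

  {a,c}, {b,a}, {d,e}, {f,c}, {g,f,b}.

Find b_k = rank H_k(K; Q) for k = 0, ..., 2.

b_0 = 2, b_1 = 1, b_2 = 0.

Take the total order a < b < c < d < e < f < g on the vertex set. Then K (dimension 2) consists of the simplices:

  0-simplices (7): a, b, c, d, e, f, g
  1-simplices (7): ab, ac, bf, bg, cf, de, fg
  2-simplices (1): bfg

giving chain groups C_0 ≅ Z^7, C_1 ≅ Z^7, C_2 ≅ Z^1.

The boundary map ∂_1: C_1 → C_0 is given by ∂[p,q] = [q] − [p].
The resulting 7×7 matrix has rank 5, and its Smith normal form has invariant factors (1,1,1,1,1).

∂_2: C_2 → C_1 acts by ∂[p,q,r] = [q,r] − [p,r] + [p,q]. For instance
  ∂bfg = fg − bg + bf.
The 7×1 boundary matrix has rank 1 and Smith normal form diag(1).

Now H_k = ker ∂_k / im ∂_{k+1}, so:

  H_0: rank C_0 − rank ∂_1 = 7 − 5 = 2, and the invariant factors of ∂_1 are all 1, so H_0 ≅ Z^2.
  H_1: rank ker ∂_1 − rank ∂_2 = (7 − 5) − 1 = 1, and the invariant factors of ∂_2 are all 1, so H_1 ≅ Z.
  H_2: rank ker ∂_2 − rank ∂_3 = (1 − 1) − 0 = 0, and there is no ∂_3, so H_2 ≅ 0.

Hence the Betti numbers are b_0 = 2, b_1 = 1, b_2 = 0.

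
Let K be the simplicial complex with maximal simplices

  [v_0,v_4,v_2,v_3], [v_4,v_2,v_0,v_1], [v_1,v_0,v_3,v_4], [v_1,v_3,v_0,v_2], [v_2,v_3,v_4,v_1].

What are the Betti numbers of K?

Take the total order v_0 < v_1 < v_2 < v_3 < v_4 on the vertex set. Then K (dimension 3) consists of the simplices:

  0-simplices (5): [v_0], [v_1], [v_2], [v_3], [v_4]
  1-simplices (10): [v_0,v_1], [v_0,v_2], [v_0,v_3], [v_0,v_4], [v_1,v_2], [v_1,v_3], [v_1,v_4], [v_2,v_3], [v_2,v_4], [v_3,v_4]
  2-simplices (10): [v_0,v_1,v_2], [v_0,v_1,v_3], [v_0,v_1,v_4], [v_0,v_2,v_3], [v_0,v_2,v_4], [v_0,v_3,v_4], [v_1,v_2,v_3], [v_1,v_2,v_4], [v_1,v_3,v_4], [v_2,v_3,v_4]
  3-simplices (5): [v_0,v_1,v_2,v_3], [v_0,v_1,v_2,v_4], [v_0,v_1,v_3,v_4], [v_0,v_2,v_3,v_4], [v_1,v_2,v_3,v_4]

so the chain groups are C_0 ≅ Z^5, C_1 ≅ Z^10, C_2 ≅ Z^10, C_3 ≅ Z^5.

Boundary ∂_1: C_1 → C_0 is given by ∂[p,q] = [q] − [p]. For instance
  ∂[v_0,v_1] = [v_1] − [v_0].
The resulting 5×10 matrix has rank 4, and its Smith normal form has invariant factors (1,1,1,1).

∂_2: C_2 → C_1 acts by ∂[p,q,r] = [q,r] − [p,r] + [p,q]. For instance
  ∂[v_0,v_2,v_3] = [v_2,v_3] − [v_0,v_3] + [v_0,v_2],
  ∂[v_0,v_3,v_4] = [v_3,v_4] − [v_0,v_4] + [v_0,v_3].
As a 10×10 matrix over Z this has rank 6, with invariant factors (1,1,1,1,1,1).

∂_3: C_3 → C_2 sends each 3-simplex σ to the alternating sum Σ_i (−1)^i (σ with its i-th vertex removed). For instance
  ∂[v_0,v_2,v_3,v_4] = [v_2,v_3,v_4] − [v_0,v_3,v_4] + [v_0,v_2,v_4] − [v_0,v_2,v_3],
  ∂[v_0,v_1,v_2,v_3] = [v_1,v_2,v_3] − [v_0,v_2,v_3] + [v_0,v_1,v_3] − [v_0,v_1,v_2].
The resulting 10×5 matrix has rank 4, and its Smith normal form has invariant factors (1,1,1,1).

From H_k ≅ ker(∂_k) / im(∂_{k+1}) we obtain:

  H_0: rank C_0 − rank ∂_1 = 5 − 4 = 1, and the invariant factors of ∂_1 are all 1, so H_0 = Z.
  H_1: rank ker ∂_1 − rank ∂_2 = (10 − 4) − 6 = 0, and the invariant factors of ∂_2 are all 1, so H_1 = 0.
  H_2: rank ker ∂_2 − rank ∂_3 = (10 − 6) − 4 = 0, and the invariant factors of ∂_3 are all 1, so H_2 = 0.
  H_3: rank ker ∂_3 − rank ∂_4 = (5 − 4) − 0 = 1, and there is no ∂_4, so H_3 = Z.

As a check, the Euler characteristic is 5 − 10 + 10 − 5 = 0, which agrees with 1 − 0 + 0 − 1 = 0.

Hence the Betti numbers are b_0 = 1, b_1 = 0, b_2 = 0, b_3 = 1.

b_0 = 1, b_1 = 0, b_2 = 0, b_3 = 1.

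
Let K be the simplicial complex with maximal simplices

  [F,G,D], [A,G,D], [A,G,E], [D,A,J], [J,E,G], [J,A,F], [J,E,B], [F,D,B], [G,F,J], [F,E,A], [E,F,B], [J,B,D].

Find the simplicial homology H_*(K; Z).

Fix the vertex order A < B < D < E < F < G < J and write every simplex with vertices in increasing order. Then dim K = 2 and the simplices of K are:

  0-simplices (7): A, B, D, E, F, G, J
  1-simplices (18): AD, AE, AF, AG, AJ, BD, BE, BF, BJ, DF, DG, DJ, EF, EG, EJ, FG, FJ, GJ
  2-simplices (12): ADG, ADJ, AEF, AEG, AFJ, BDF, BDJ, BEF, BEJ, DFG, EGJ, FGJ

so the chain groups are C_0 ≅ Z^7, C_1 ≅ Z^18, C_2 ≅ Z^12.

∂_1: C_1 → C_0 maps an edge to its endpoints' difference, ∂[p,q] = q − p. For instance
  ∂EF = F − E.
As a 7×18 matrix over Z this has rank 6, with invariant factors (1,1,1,1,1,1).

The boundary map ∂_2: C_2 → C_1 maps a triangle to the signed sum of its edges. For instance
  ∂BEF = EF − BF + BE,
  ∂BEJ = EJ − BJ + BE.
The 18×12 boundary matrix has rank 12 and Smith normal form diag(1,1,1,1,1,1,1,1,1,1,1,2).

Now H_k = ker ∂_k / im ∂_{k+1}, so:

  H_0: rank C_0 − rank ∂_1 = 7 − 6 = 1, and the invariant factors of ∂_1 are all 1, so H_0 = Z.
  H_1: rank ker ∂_1 − rank ∂_2 = (18 − 6) − 12 = 0, and ∂_2 has invariant factor 2 > 1, so H_1 = Z/2.
  H_2: rank ker ∂_2 − rank ∂_3 = (12 − 12) − 0 = 0, and there is no ∂_3, so H_2 = 0.

(K is a triangulation of the real projective plane RP^2.)

H_0 ≅ Z,  H_1 ≅ Z/2,  H_2 = 0.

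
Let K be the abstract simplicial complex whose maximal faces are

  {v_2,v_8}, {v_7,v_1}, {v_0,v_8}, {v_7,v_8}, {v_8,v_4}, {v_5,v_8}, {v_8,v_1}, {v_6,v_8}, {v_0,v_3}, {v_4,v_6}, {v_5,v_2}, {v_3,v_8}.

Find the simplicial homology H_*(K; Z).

H_0 = Z,  H_1 = Z^4.

K has 9 vertices, 12 edges.
rank ∂_0 = 0, rank ∂_1 = 8 ⇒ b_0 = 9 − 0 − 8 = 1; all invariant factors of ∂_1 are 1 so no torsion. So H_0 = Z.
rank ∂_1 = 8, rank ∂_2 = 0 ⇒ b_1 = 12 − 8 − 0 = 4. So H_1 = Z^4.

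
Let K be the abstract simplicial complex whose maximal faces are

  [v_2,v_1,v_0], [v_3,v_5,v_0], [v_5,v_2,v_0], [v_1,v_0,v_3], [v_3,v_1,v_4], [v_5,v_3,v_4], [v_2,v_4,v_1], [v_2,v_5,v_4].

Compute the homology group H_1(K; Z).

We work with the vertex ordering v_0 < v_1 < v_2 < v_3 < v_4 < v_5. The simplices of K, each written with vertices in increasing order, are:

  0-simplices (6): [v_0], [v_1], [v_2], [v_3], [v_4], [v_5]
  1-simplices (12): [v_0,v_1], [v_0,v_2], [v_0,v_3], [v_0,v_5], [v_1,v_2], [v_1,v_3], [v_1,v_4], [v_2,v_4], [v_2,v_5], [v_3,v_4], [v_3,v_5], [v_4,v_5]
  2-simplices (8): [v_0,v_1,v_2], [v_0,v_1,v_3], [v_0,v_2,v_5], [v_0,v_3,v_5], [v_1,v_2,v_4], [v_1,v_3,v_4], [v_2,v_4,v_5], [v_3,v_4,v_5]

giving chain groups C_0 ≅ Z^6, C_1 ≅ Z^12, C_2 ≅ Z^8.

The boundary map ∂_1: C_1 → C_0 sends each edge [p,q] (with p < q) to q − p. For instance
  ∂[v_1,v_2] = [v_2] − [v_1].
The resulting 6×12 matrix has rank 5, and its Smith normal form has invariant factors (1,1,1,1,1).

Boundary ∂_2: C_2 → C_1 acts by ∂[p,q,r] = [q,r] − [p,r] + [p,q]. For instance
  ∂[v_0,v_1,v_2] = [v_1,v_2] − [v_0,v_2] + [v_0,v_1],
  ∂[v_0,v_1,v_3] = [v_1,v_3] − [v_0,v_3] + [v_0,v_1].
The resulting 12×8 matrix has rank 7, and its Smith normal form has invariant factors (1,1,1,1,1,1,1).

Reading off H_k = ker ∂_k / im ∂_{k+1}:

  H_1: rank ker ∂_1 − rank ∂_2 = (12 − 5) − 7 = 0, and the invariant factors of ∂_2 are all 1, so H_1 ≅ 0.

(K is a triangulation of the 2-sphere S^2.)

H_1 = 0.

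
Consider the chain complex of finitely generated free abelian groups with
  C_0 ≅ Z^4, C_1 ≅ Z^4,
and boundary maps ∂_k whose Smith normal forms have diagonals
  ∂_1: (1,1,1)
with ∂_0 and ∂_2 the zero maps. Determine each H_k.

H_0 ≅ Z,  H_1 ≅ Z.

H_0: b_0 = 4 − 0 − 3 = 1; torsion from ∂_1 factors > 1: none. So H_0 ≅ Z.
H_1: b_1 = 4 − 3 − 0 = 1; torsion from ∂_2 factors > 1: none. So H_1 ≅ Z.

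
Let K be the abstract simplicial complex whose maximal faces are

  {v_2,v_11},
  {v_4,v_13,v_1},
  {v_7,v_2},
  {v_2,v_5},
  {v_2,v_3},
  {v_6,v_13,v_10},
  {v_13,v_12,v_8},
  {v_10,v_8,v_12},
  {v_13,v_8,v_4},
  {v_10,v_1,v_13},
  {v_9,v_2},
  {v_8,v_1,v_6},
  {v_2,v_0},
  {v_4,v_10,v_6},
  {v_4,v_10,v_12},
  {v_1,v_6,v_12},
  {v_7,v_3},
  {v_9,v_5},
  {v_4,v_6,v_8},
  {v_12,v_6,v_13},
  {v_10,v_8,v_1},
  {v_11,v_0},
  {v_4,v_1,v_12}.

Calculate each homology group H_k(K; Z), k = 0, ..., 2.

H_0 = Z^2,  H_1 = Z^5,  H_2 = Z.

Take the total order v_0 < v_1 < v_2 < v_3 < v_4 < v_5 < v_6 < v_7 < v_8 < v_9 < v_10 < v_11 < v_12 < v_13 on the vertex set. Then K (dimension 2) consists of the simplices:

  0-simplices (14): [v_0], [v_1], [v_2], [v_3], [v_4], [v_5], [v_6], [v_7], [v_8], [v_9], [v_10], [v_11], [v_12], [v_13]
  1-simplices (30): (30 of them)
  2-simplices (14): (14 of them)

giving chain groups C_0 ≅ Z^14, C_1 ≅ Z^30, C_2 ≅ Z^14.

∂_1: C_1 → C_0 maps an edge to its endpoints' difference, ∂[p,q] = q − p. For instance
  ∂[v_2,v_7] = [v_7] − [v_2].
This gives a 14×30 integer matrix of rank 12; reducing to Smith normal form yields diagonal entries (1,1,1,1,1,1,1,1,1,1,1,1).

Boundary ∂_2: C_2 → C_1 acts by ∂[p,q,r] = [q,r] − [p,r] + [p,q]. For instance
  ∂[v_1,v_4,v_13] = [v_4,v_13] − [v_1,v_13] + [v_1,v_4],
  ∂[v_4,v_6,v_8] = [v_6,v_8] − [v_4,v_8] + [v_4,v_6].
The 30×14 boundary matrix has rank 13 and Smith normal form diag(1,1,1,1,1,1,1,1,1,1,1,1,1).

Now H_k = ker ∂_k / im ∂_{k+1}, so:

  H_0: rank C_0 − rank ∂_1 = 14 − 12 = 2, and the invariant factors of ∂_1 are all 1, so H_0 ≅ Z^2.
  H_1: rank ker ∂_1 − rank ∂_2 = (30 − 12) − 13 = 5, and the invariant factors of ∂_2 are all 1, so H_1 ≅ Z^5.
  H_2: rank ker ∂_2 − rank ∂_3 = (14 − 13) − 0 = 1, and there is no ∂_3, so H_2 ≅ Z.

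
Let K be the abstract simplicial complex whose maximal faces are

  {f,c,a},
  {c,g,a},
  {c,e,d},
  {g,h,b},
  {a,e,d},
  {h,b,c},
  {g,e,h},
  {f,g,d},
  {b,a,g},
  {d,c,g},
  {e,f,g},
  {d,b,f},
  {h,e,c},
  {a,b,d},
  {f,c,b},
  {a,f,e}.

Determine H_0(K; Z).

H_0 = Z.

K has 8 vertices, 24 edges, 16 triangles.
rank ∂_0 = 0, rank ∂_1 = 7 ⇒ b_0 = 8 − 0 − 7 = 1; all invariant factors of ∂_1 are 1 so no torsion. So H_0 = Z.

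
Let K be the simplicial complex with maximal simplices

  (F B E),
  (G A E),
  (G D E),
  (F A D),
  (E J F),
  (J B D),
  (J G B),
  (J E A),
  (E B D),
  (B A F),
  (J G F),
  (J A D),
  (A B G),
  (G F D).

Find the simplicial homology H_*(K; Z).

We work with the vertex ordering A < B < D < E < F < G < J. The simplices of K, each written with vertices in increasing order, are:

  0-simplices (7): A, B, D, E, F, G, J
  1-simplices (21): AB, AD, AE, AF, AG, AJ, BD, BE, BF, BG, BJ, DE, DF, DG, DJ, EF, EG, EJ, FG, FJ, GJ
  2-simplices (14): ABF, ABG, ADF, ADJ, AEG, AEJ, BDE, BDJ, BEF, BGJ, DEG, DFG, EFJ, FGJ

Hence C_0 ≅ Z^7, C_1 ≅ Z^21, C_2 ≅ Z^14.

The boundary map ∂_1: C_1 → C_0 is given by ∂[p,q] = [q] − [p].
This gives a 7×21 integer matrix of rank 6; reducing to Smith normal form yields diagonal entries (1,1,1,1,1,1).

Boundary ∂_2: C_2 → C_1 maps a triangle to the signed sum of its edges. For instance
  ∂ADJ = DJ − AJ + AD,
  ∂DFG = FG − DG + DF.
The 21×14 boundary matrix has rank 13 and Smith normal form diag(1,1,1,1,1,1,1,1,1,1,1,1,1).

From H_k ≅ ker(∂_k) / im(∂_{k+1}) we obtain:

  H_0: rank C_0 − rank ∂_1 = 7 − 6 = 1, and the invariant factors of ∂_1 are all 1, so H_0 ≅ Z.
  H_1: rank ker ∂_1 − rank ∂_2 = (21 − 6) − 13 = 2, and the invariant factors of ∂_2 are all 1, so H_1 ≅ Z^2.
  H_2: rank ker ∂_2 − rank ∂_3 = (14 − 13) − 0 = 1, and there is no ∂_3, so H_2 ≅ Z.

As a check, the Euler characteristic is 7 − 21 + 14 = 0, which agrees with 1 − 2 + 1 = 0.

H_0 ≅ Z,  H_1 ≅ Z^2,  H_2 ≅ Z.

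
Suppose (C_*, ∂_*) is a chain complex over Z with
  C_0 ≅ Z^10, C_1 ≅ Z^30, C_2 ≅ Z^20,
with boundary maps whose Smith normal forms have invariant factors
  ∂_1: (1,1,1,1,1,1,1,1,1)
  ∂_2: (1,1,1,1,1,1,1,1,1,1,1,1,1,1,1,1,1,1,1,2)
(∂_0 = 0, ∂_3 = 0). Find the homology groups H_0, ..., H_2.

H_0 = Z,  H_1 = Z ⊕ Z/2,  H_2 = 0.

H_0: b_0 = 10 − 0 − 9 = 1; torsion from ∂_1 factors > 1: none. So H_0 = Z.
H_1: b_1 = 30 − 9 − 20 = 1; torsion from ∂_2 factors > 1: [2]. So H_1 = Z ⊕ Z/2.
H_2: b_2 = 20 − 20 − 0 = 0; torsion from ∂_3 factors > 1: none. So H_2 = 0.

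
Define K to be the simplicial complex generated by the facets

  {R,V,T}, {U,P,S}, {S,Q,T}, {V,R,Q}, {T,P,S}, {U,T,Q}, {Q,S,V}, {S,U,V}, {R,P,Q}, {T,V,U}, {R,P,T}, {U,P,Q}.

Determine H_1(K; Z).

Take the total order P < Q < R < S < T < U < V on the vertex set. Then K (dimension 2) consists of the simplices:

  0-simplices (7): P, Q, R, S, T, U, V
  1-simplices (18): PQ, PR, PS, PT, PU, QR, QS, QT, QU, QV, RT, RV, ST, SU, SV, TU, TV, UV
  2-simplices (12): PQR, PQU, PRT, PST, PSU, QRV, QST, QSV, QTU, RTV, SUV, TUV

giving chain groups C_0 ≅ Z^7, C_1 ≅ Z^18, C_2 ≅ Z^12.

Boundary ∂_1: C_1 → C_0 is given by ∂[p,q] = [q] − [p]. For instance
  ∂PR = R − P.
This gives a 7×18 integer matrix of rank 6; reducing to Smith normal form yields diagonal entries (1,1,1,1,1,1).

The boundary map ∂_2: C_2 → C_1 acts by ∂[p,q,r] = [q,r] − [p,r] + [p,q]. For instance
  ∂TUV = UV − TV + TU,
  ∂QTU = TU − QU + QT.
The resulting 18×12 matrix has rank 12, and its Smith normal form has invariant factors (1,1,1,1,1,1,1,1,1,1,1,2).

Reading off H_k = ker ∂_k / im ∂_{k+1}:

  H_1: rank ker ∂_1 − rank ∂_2 = (18 − 6) − 12 = 0, and ∂_2 has invariant factor 2 > 1, so H_1 = Z/2Z.

H_1 ≅ Z/2Z.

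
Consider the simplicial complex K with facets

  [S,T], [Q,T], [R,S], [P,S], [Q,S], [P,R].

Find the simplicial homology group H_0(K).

H_0 ≅ Z.

We work with the vertex ordering P < Q < R < S < T. The simplices of K, each written with vertices in increasing order, are:

  0-simplices (5): P, Q, R, S, T
  1-simplices (6): PR, PS, QS, QT, RS, ST

so the chain groups are C_0 ≅ Z^5, C_1 ≅ Z^6.

∂_1: C_1 → C_0 maps an edge to its endpoints' difference, ∂[p,q] = q − p. For instance
  ∂PS = S − P.
As a 5×6 matrix over Z this has rank 4, with invariant factors (1,1,1,1).

Reading off H_k = ker ∂_k / im ∂_{k+1}:

  H_0: rank C_0 − rank ∂_1 = 5 − 4 = 1, and the invariant factors of ∂_1 are all 1, so H_0 = Z.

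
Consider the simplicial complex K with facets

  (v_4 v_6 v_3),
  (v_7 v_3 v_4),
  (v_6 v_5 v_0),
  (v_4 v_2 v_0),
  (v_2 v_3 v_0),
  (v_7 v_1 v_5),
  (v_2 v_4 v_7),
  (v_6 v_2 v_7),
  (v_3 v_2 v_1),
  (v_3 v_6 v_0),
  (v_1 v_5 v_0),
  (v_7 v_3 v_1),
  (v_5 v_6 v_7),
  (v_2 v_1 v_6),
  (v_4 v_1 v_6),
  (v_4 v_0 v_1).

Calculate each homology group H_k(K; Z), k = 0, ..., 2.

K has 8 vertices, 24 edges, 16 triangles.
rank ∂_0 = 0, rank ∂_1 = 7 ⇒ b_0 = 8 − 0 − 7 = 1; all invariant factors of ∂_1 are 1 so no torsion. So H_0 ≅ Z.
rank ∂_1 = 7, rank ∂_2 = 15 ⇒ b_1 = 24 − 7 − 15 = 2; all invariant factors of ∂_2 are 1 so no torsion. So H_1 ≅ Z^2.
rank ∂_2 = 15, rank ∂_3 = 0 ⇒ b_2 = 16 − 15 − 0 = 1. So H_2 ≅ Z.

H_0 = Z,  H_1 = Z^2,  H_2 = Z.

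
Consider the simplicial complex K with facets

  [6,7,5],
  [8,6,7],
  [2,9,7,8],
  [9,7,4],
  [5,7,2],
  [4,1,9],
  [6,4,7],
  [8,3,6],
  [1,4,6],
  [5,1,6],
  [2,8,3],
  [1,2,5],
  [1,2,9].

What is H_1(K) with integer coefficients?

H_1 ≅ 0.

Fix the vertex order 1 < 2 < 3 < 4 < 5 < 6 < 7 < 8 < 9 and write every simplex with vertices in increasing order. Then dim K = 3 and the simplices of K are:

  0-simplices (9): [1], [2], [3], [4], [5], [6], [7], [8], [9]
  1-simplices (22): [1,2], [1,4], [1,5], [1,6], [1,9], [2,3], [2,5], [2,7], [2,8], [2,9], [3,6], [3,8], [4,6], [4,7], [4,9], [5,6], [5,7], [6,7], [6,8], [7,8], [7,9], [8,9]
  2-simplices (16): [1,2,5], [1,2,9], [1,4,6], [1,4,9], [1,5,6], [2,3,8], [2,5,7], [2,7,8], [2,7,9], [2,8,9], [3,6,8], [4,6,7], [4,7,9], [5,6,7], [6,7,8], [7,8,9]
  3-simplices (1): [2,7,8,9]

so the chain groups are C_0 ≅ Z^9, C_1 ≅ Z^22, C_2 ≅ Z^16, C_3 ≅ Z^1.

The boundary map ∂_1: C_1 → C_0 sends each edge [p,q] (with p < q) to q − p.
This gives a 9×22 integer matrix of rank 8; reducing to Smith normal form yields diagonal entries (1,1,1,1,1,1,1,1).

The boundary map ∂_2: C_2 → C_1 maps a triangle to the signed sum of its edges. For instance
  ∂[4,6,7] = [6,7] − [4,7] + [4,6],
  ∂[2,5,7] = [5,7] − [2,7] + [2,5].
The resulting 22×16 matrix has rank 14, and its Smith normal form has invariant factors (1,1,1,1,1,1,1,1,1,1,1,1,1,1).

∂_3: C_3 → C_2 sends each 3-simplex σ to the alternating sum Σ_i (−1)^i (σ with its i-th vertex removed). For instance
  ∂[2,7,8,9] = [7,8,9] − [2,8,9] + [2,7,9] − [2,7,8].
As a 16×1 matrix over Z this has rank 1, with invariant factors (1).

Computing H_k = (kernel of ∂_k) / (image of ∂_{k+1}):

  H_1: rank ker ∂_1 − rank ∂_2 = (22 − 8) − 14 = 0, and the invariant factors of ∂_2 are all 1, so H_1 ≅ 0.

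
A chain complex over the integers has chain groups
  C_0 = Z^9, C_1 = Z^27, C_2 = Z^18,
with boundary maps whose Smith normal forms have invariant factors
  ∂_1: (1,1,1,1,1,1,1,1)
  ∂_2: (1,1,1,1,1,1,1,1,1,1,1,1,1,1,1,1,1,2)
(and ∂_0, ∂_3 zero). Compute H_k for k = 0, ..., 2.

H_0: b_0 = 9 − 0 − 8 = 1; torsion from ∂_1 factors > 1: none. So H_0 ≅ Z.
H_1: b_1 = 27 − 8 − 18 = 1; torsion from ∂_2 factors > 1: [2]. So H_1 ≅ Z ⊕ Z/2.
H_2: b_2 = 18 − 18 − 0 = 0; torsion from ∂_3 factors > 1: none. So H_2 ≅ 0.

H_0 ≅ Z,  H_1 ≅ Z ⊕ Z/2,  H_2 = 0.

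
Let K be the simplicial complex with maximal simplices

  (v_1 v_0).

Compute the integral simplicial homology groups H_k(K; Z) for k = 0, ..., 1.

H_0 ≅ Z,  H_1 = 0.

Take the total order v_0 < v_1 on the vertex set. Then K (dimension 1) consists of the simplices:

  0-simplices (2): [v_0], [v_1]
  1-simplices (1): [v_0,v_1]

so the chain groups are C_0 ≅ Z^2, C_1 ≅ Z^1.

∂_1: C_1 → C_0 is given by ∂[p,q] = [q] − [p]. For instance
  ∂[v_0,v_1] = [v_1] − [v_0].
This gives a 2×1 integer matrix of rank 1; reducing to Smith normal form yields diagonal entries (1).

Computing H_k = (kernel of ∂_k) / (image of ∂_{k+1}):

  H_0: rank C_0 − rank ∂_1 = 2 − 1 = 1, and the invariant factors of ∂_1 are all 1, so H_0 = Z.
  H_1: rank ker ∂_1 − rank ∂_2 = (1 − 1) − 0 = 0, and there is no ∂_2, so H_1 = 0.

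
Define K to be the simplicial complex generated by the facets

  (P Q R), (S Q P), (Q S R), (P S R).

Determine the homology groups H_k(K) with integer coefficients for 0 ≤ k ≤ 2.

K has 4 vertices, 6 edges, 4 triangles.
rank ∂_0 = 0, rank ∂_1 = 3 ⇒ b_0 = 4 − 0 − 3 = 1; all invariant factors of ∂_1 are 1 so no torsion. So H_0 = Z.
rank ∂_1 = 3, rank ∂_2 = 3 ⇒ b_1 = 6 − 3 − 3 = 0; all invariant factors of ∂_2 are 1 so no torsion. So H_1 = 0.
rank ∂_2 = 3, rank ∂_3 = 0 ⇒ b_2 = 4 − 3 − 0 = 1. So H_2 = Z.

H_0 = Z,  H_1 = 0,  H_2 = Z.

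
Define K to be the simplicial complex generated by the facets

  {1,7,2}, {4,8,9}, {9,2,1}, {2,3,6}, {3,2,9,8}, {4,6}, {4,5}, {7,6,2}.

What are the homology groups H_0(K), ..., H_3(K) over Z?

We work with the vertex ordering 1 < 2 < 3 < 4 < 5 < 6 < 7 < 8 < 9. The simplices of K, each written with vertices in increasing order, are:

  0-simplices (9): [1], [2], [3], [4], [5], [6], [7], [8], [9]
  1-simplices (17): [1,2], [1,7], [1,9], [2,3], [2,6], [2,7], [2,8], [2,9], [3,6], [3,8], [3,9], [4,5], [4,6], [4,8], [4,9], [6,7], [8,9]
  2-simplices (9): [1,2,7], [1,2,9], [2,3,6], [2,3,8], [2,3,9], [2,6,7], [2,8,9], [3,8,9], [4,8,9]
  3-simplices (1): [2,3,8,9]

giving chain groups C_0 ≅ Z^9, C_1 ≅ Z^17, C_2 ≅ Z^9, C_3 ≅ Z^1.

The boundary map ∂_1: C_1 → C_0 sends each edge [p,q] (with p < q) to q − p. For instance
  ∂[1,7] = [7] − [1].
The resulting 9×17 matrix has rank 8, and its Smith normal form has invariant factors (1,1,1,1,1,1,1,1).

Boundary ∂_2: C_2 → C_1 maps a triangle to the signed sum of its edges. For instance
  ∂[2,3,8] = [3,8] − [2,8] + [2,3],
  ∂[2,3,9] = [3,9] − [2,9] + [2,3].
The 17×9 boundary matrix has rank 8 and Smith normal form diag(1,1,1,1,1,1,1,1).

∂_3: C_3 → C_2 sends each 3-simplex σ to the alternating sum Σ_i (−1)^i (σ with its i-th vertex removed). For instance
  ∂[2,3,8,9] = [3,8,9] − [2,8,9] + [2,3,9] − [2,3,8].
This gives a 9×1 integer matrix of rank 1; reducing to Smith normal form yields diagonal entries (1).

Reading off H_k = ker ∂_k / im ∂_{k+1}:

  H_0: rank C_0 − rank ∂_1 = 9 − 8 = 1, and the invariant factors of ∂_1 are all 1, so H_0 = Z.
  H_1: rank ker ∂_1 − rank ∂_2 = (17 − 8) − 8 = 1, and the invariant factors of ∂_2 are all 1, so H_1 = Z.
  H_2: rank ker ∂_2 − rank ∂_3 = (9 − 8) − 1 = 0, and the invariant factors of ∂_3 are all 1, so H_2 = 0.
  H_3: rank ker ∂_3 − rank ∂_4 = (1 − 1) − 0 = 0, and there is no ∂_4, so H_3 = 0.

As a check, the Euler characteristic is 9 − 17 + 9 − 1 = 0, which agrees with 1 − 1 + 0 − 0 = 0.

H_0 = Z,  H_1 = Z,  H_2 = 0,  H_3 = 0.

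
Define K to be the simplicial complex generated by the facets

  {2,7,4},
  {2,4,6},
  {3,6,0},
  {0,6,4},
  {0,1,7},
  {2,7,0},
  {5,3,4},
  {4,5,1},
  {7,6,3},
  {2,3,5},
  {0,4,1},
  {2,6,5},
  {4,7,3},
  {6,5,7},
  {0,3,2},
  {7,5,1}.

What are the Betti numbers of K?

b_0 = 1, b_1 = 2, b_2 = 1.

Order the vertices as 0 < 1 < 2 < 3 < 4 < 5 < 6 < 7. Listing each simplex with vertices in this order, K has dimension 2 with simplices:

  0-simplices (8): [0], [1], [2], [3], [4], [5], [6], [7]
  1-simplices (24): (24 of them)
  2-simplices (16): [0,1,4], [0,1,7], [0,2,3], [0,2,7], [0,3,6], [0,4,6], [1,4,5], [1,5,7], [2,3,5], [2,4,6], [2,4,7], [2,5,6], [3,4,5], [3,4,7], [3,6,7], [5,6,7]

giving chain groups C_0 ≅ Z^8, C_1 ≅ Z^24, C_2 ≅ Z^16.

Boundary ∂_1: C_1 → C_0 sends each edge [p,q] (with p < q) to q − p. For instance
  ∂[6,7] = [7] − [6].
The 8×24 boundary matrix has rank 7 and Smith normal form diag(1,1,1,1,1,1,1).

∂_2: C_2 → C_1 maps a triangle to the signed sum of its edges. For instance
  ∂[0,2,7] = [2,7] − [0,7] + [0,2],
  ∂[0,4,6] = [4,6] − [0,6] + [0,4].
The 24×16 boundary matrix has rank 15 and Smith normal form diag(1,1,1,1,1,1,1,1,1,1,1,1,1,1,1).

Computing H_k = (kernel of ∂_k) / (image of ∂_{k+1}):

  H_0: rank C_0 − rank ∂_1 = 8 − 7 = 1, and the invariant factors of ∂_1 are all 1, so H_0 ≅ Z.
  H_1: rank ker ∂_1 − rank ∂_2 = (24 − 7) − 15 = 2, and the invariant factors of ∂_2 are all 1, so H_1 ≅ Z^2.
  H_2: rank ker ∂_2 − rank ∂_3 = (16 − 15) − 0 = 1, and there is no ∂_3, so H_2 ≅ Z.

Hence the Betti numbers are b_0 = 1, b_1 = 2, b_2 = 1.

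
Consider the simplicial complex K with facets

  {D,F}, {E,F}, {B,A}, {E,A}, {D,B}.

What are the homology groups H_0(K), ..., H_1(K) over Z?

Fix the vertex order A < B < D < E < F and write every simplex with vertices in increasing order. Then dim K = 1 and the simplices of K are:

  0-simplices (5): A, B, D, E, F
  1-simplices (5): AB, AE, BD, DF, EF

Hence C_0 ≅ Z^5, C_1 ≅ Z^5.

∂_1: C_1 → C_0 maps an edge to its endpoints' difference, ∂[p,q] = q − p. For instance
  ∂EF = F − E.
The 5×5 boundary matrix has rank 4 and Smith normal form diag(1,1,1,1).

From H_k ≅ ker(∂_k) / im(∂_{k+1}) we obtain:

  H_0: rank C_0 − rank ∂_1 = 5 − 4 = 1, and the invariant factors of ∂_1 are all 1, so H_0 ≅ Z.
  H_1: rank ker ∂_1 − rank ∂_2 = (5 − 4) − 0 = 1, and there is no ∂_2, so H_1 ≅ Z.

(K is a triangulation of the circle S^1.)

H_0 ≅ Z,  H_1 ≅ Z.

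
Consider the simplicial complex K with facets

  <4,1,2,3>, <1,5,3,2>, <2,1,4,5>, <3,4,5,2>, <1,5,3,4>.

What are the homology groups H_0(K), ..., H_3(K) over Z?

Take the total order 1 < 2 < 3 < 4 < 5 on the vertex set. Then K (dimension 3) consists of the simplices:

  0-simplices (5): [1], [2], [3], [4], [5]
  1-simplices (10): [1,2], [1,3], [1,4], [1,5], [2,3], [2,4], [2,5], [3,4], [3,5], [4,5]
  2-simplices (10): [1,2,3], [1,2,4], [1,2,5], [1,3,4], [1,3,5], [1,4,5], [2,3,4], [2,3,5], [2,4,5], [3,4,5]
  3-simplices (5): [1,2,3,4], [1,2,3,5], [1,2,4,5], [1,3,4,5], [2,3,4,5]

Hence C_0 ≅ Z^5, C_1 ≅ Z^10, C_2 ≅ Z^10, C_3 ≅ Z^5.

Boundary ∂_1: C_1 → C_0 is given by ∂[p,q] = [q] − [p].
The 5×10 boundary matrix has rank 4 and Smith normal form diag(1,1,1,1).

∂_2: C_2 → C_1 acts by ∂[p,q,r] = [q,r] − [p,r] + [p,q]. For instance
  ∂[1,3,5] = [3,5] − [1,5] + [1,3],
  ∂[1,2,4] = [2,4] − [1,4] + [1,2].
The 10×10 boundary matrix has rank 6 and Smith normal form diag(1,1,1,1,1,1).

The boundary map ∂_3: C_3 → C_2 sends each 3-simplex σ to the alternating sum Σ_i (−1)^i (σ with its i-th vertex removed). For instance
  ∂[2,3,4,5] = [3,4,5] − [2,4,5] + [2,3,5] − [2,3,4],
  ∂[1,3,4,5] = [3,4,5] − [1,4,5] + [1,3,5] − [1,3,4].
The resulting 10×5 matrix has rank 4, and its Smith normal form has invariant factors (1,1,1,1).

From H_k ≅ ker(∂_k) / im(∂_{k+1}) we obtain:

  H_0: rank C_0 − rank ∂_1 = 5 − 4 = 1, and the invariant factors of ∂_1 are all 1, so H_0 ≅ Z.
  H_1: rank ker ∂_1 − rank ∂_2 = (10 − 4) − 6 = 0, and the invariant factors of ∂_2 are all 1, so H_1 ≅ 0.
  H_2: rank ker ∂_2 − rank ∂_3 = (10 − 6) − 4 = 0, and the invariant factors of ∂_3 are all 1, so H_2 ≅ 0.
  H_3: rank ker ∂_3 − rank ∂_4 = (5 − 4) − 0 = 1, and there is no ∂_4, so H_3 ≅ Z.

H_0 ≅ Z,  H_1 = 0,  H_2 = 0,  H_3 ≅ Z.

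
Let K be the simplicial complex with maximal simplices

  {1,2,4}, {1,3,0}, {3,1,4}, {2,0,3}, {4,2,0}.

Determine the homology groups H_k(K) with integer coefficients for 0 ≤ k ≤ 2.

Take the total order 0 < 1 < 2 < 3 < 4 on the vertex set. Then K (dimension 2) consists of the simplices:

  0-simplices (5): [0], [1], [2], [3], [4]
  1-simplices (10): [0,1], [0,2], [0,3], [0,4], [1,2], [1,3], [1,4], [2,3], [2,4], [3,4]
  2-simplices (5): [0,1,3], [0,2,3], [0,2,4], [1,2,4], [1,3,4]

giving chain groups C_0 ≅ Z^5, C_1 ≅ Z^10, C_2 ≅ Z^5.

∂_1: C_1 → C_0 is given by ∂[p,q] = [q] − [p]. For instance
  ∂[0,4] = [4] − [0].
As a 5×10 matrix over Z this has rank 4, with invariant factors (1,1,1,1).

Boundary ∂_2: C_2 → C_1 maps a triangle to the signed sum of its edges. For instance
  ∂[0,1,3] = [1,3] − [0,3] + [0,1],
  ∂[1,3,4] = [3,4] − [1,4] + [1,3].
This gives a 10×5 integer matrix of rank 5; reducing to Smith normal form yields diagonal entries (1,1,1,1,1).

Now H_k = ker ∂_k / im ∂_{k+1}, so:

  H_0: rank C_0 − rank ∂_1 = 5 − 4 = 1, and the invariant factors of ∂_1 are all 1, so H_0 = Z.
  H_1: rank ker ∂_1 − rank ∂_2 = (10 − 4) − 5 = 1, and the invariant factors of ∂_2 are all 1, so H_1 = Z.
  H_2: rank ker ∂_2 − rank ∂_3 = (5 − 5) − 0 = 0, and there is no ∂_3, so H_2 = 0.

As a check, the Euler characteristic is 5 − 10 + 5 = 0, which agrees with 1 − 1 + 0 = 0.

H_0 ≅ Z,  H_1 ≅ Z,  H_2 = 0.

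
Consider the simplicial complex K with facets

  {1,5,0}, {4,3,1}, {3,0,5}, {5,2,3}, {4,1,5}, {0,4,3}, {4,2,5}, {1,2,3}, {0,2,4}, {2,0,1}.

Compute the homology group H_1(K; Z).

H_1 = Z/2Z.

Take the total order 0 < 1 < 2 < 3 < 4 < 5 on the vertex set. Then K (dimension 2) consists of the simplices:

  0-simplices (6): [0], [1], [2], [3], [4], [5]
  1-simplices (15): [0,1], [0,2], [0,3], [0,4], [0,5], [1,2], [1,3], [1,4], [1,5], [2,3], [2,4], [2,5], [3,4], [3,5], [4,5]
  2-simplices (10): [0,1,2], [0,1,5], [0,2,4], [0,3,4], [0,3,5], [1,2,3], [1,3,4], [1,4,5], [2,3,5], [2,4,5]

so the chain groups are C_0 ≅ Z^6, C_1 ≅ Z^15, C_2 ≅ Z^10.

The boundary map ∂_1: C_1 → C_0 maps an edge to its endpoints' difference, ∂[p,q] = q − p.
This gives a 6×15 integer matrix of rank 5; reducing to Smith normal form yields diagonal entries (1,1,1,1,1).

The boundary map ∂_2: C_2 → C_1 maps a triangle to the signed sum of its edges. For instance
  ∂[0,3,5] = [3,5] − [0,5] + [0,3],
  ∂[0,1,5] = [1,5] − [0,5] + [0,1].
The 15×10 boundary matrix has rank 10 and Smith normal form diag(1,1,1,1,1,1,1,1,1,2).

Computing H_k = (kernel of ∂_k) / (image of ∂_{k+1}):

  H_1: rank ker ∂_1 − rank ∂_2 = (15 − 5) − 10 = 0, and ∂_2 has invariant factor 2 > 1, so H_1 ≅ Z/2Z.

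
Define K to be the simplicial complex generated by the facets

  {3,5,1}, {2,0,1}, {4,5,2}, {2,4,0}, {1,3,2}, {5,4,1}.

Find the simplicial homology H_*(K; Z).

We work with the vertex ordering 0 < 1 < 2 < 3 < 4 < 5. The simplices of K, each written with vertices in increasing order, are:

  0-simplices (6): [0], [1], [2], [3], [4], [5]
  1-simplices (12): [0,1], [0,2], [0,4], [1,2], [1,3], [1,4], [1,5], [2,3], [2,4], [2,5], [3,5], [4,5]
  2-simplices (6): [0,1,2], [0,2,4], [1,2,3], [1,3,5], [1,4,5], [2,4,5]

giving chain groups C_0 ≅ Z^6, C_1 ≅ Z^12, C_2 ≅ Z^6.

∂_1: C_1 → C_0 is given by ∂[p,q] = [q] − [p]. For instance
  ∂[1,4] = [4] − [1].
The 6×12 boundary matrix has rank 5 and Smith normal form diag(1,1,1,1,1).

The boundary map ∂_2: C_2 → C_1 maps a triangle to the signed sum of its edges. For instance
  ∂[1,3,5] = [3,5] − [1,5] + [1,3],
  ∂[2,4,5] = [4,5] − [2,5] + [2,4].
The resulting 12×6 matrix has rank 6, and its Smith normal form has invariant factors (1,1,1,1,1,1).

Reading off H_k = ker ∂_k / im ∂_{k+1}:

  H_0: rank C_0 − rank ∂_1 = 6 − 5 = 1, and the invariant factors of ∂_1 are all 1, so H_0 ≅ Z.
  H_1: rank ker ∂_1 − rank ∂_2 = (12 − 5) − 6 = 1, and the invariant factors of ∂_2 are all 1, so H_1 ≅ Z.
  H_2: rank ker ∂_2 − rank ∂_3 = (6 − 6) − 0 = 0, and there is no ∂_3, so H_2 ≅ 0.

As a check, the Euler characteristic is 6 − 12 + 6 = 0, which agrees with 1 − 1 + 0 = 0.
(K is a triangulation of the cylinder S^1 x I.)

H_0 ≅ Z,  H_1 ≅ Z,  H_2 = 0.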